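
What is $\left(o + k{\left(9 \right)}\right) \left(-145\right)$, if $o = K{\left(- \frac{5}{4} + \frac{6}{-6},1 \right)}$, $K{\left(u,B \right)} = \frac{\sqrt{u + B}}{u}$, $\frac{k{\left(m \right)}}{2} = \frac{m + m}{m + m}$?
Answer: $-290 + \frac{290 i \sqrt{5}}{9} \approx -290.0 + 72.051 i$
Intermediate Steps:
$k{\left(m \right)} = 2$ ($k{\left(m \right)} = 2 \frac{m + m}{m + m} = 2 \frac{2 m}{2 m} = 2 \cdot 2 m \frac{1}{2 m} = 2 \cdot 1 = 2$)
$K{\left(u,B \right)} = \frac{\sqrt{B + u}}{u}$
$o = - \frac{2 i \sqrt{5}}{9}$ ($o = \frac{\sqrt{1 + \left(- \frac{5}{4} + \frac{6}{-6}\right)}}{- \frac{5}{4} + \frac{6}{-6}} = \frac{\sqrt{1 + \left(\left(-5\right) \frac{1}{4} + 6 \left(- \frac{1}{6}\right)\right)}}{\left(-5\right) \frac{1}{4} + 6 \left(- \frac{1}{6}\right)} = \frac{\sqrt{1 - \frac{9}{4}}}{- \frac{5}{4} - 1} = \frac{\sqrt{1 - \frac{9}{4}}}{- \frac{9}{4}} = - \frac{4 \sqrt{- \frac{5}{4}}}{9} = - \frac{4 \frac{i \sqrt{5}}{2}}{9} = - \frac{2 i \sqrt{5}}{9} \approx - 0.4969 i$)
$\left(o + k{\left(9 \right)}\right) \left(-145\right) = \left(- \frac{2 i \sqrt{5}}{9} + 2\right) \left(-145\right) = \left(2 - \frac{2 i \sqrt{5}}{9}\right) \left(-145\right) = -290 + \frac{290 i \sqrt{5}}{9}$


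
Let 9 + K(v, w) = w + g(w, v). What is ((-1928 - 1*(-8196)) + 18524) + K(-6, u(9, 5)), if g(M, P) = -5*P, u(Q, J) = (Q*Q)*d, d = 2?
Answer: 24975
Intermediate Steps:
u(Q, J) = 2*Q² (u(Q, J) = (Q*Q)*2 = Q²*2 = 2*Q²)
K(v, w) = -9 + w - 5*v (K(v, w) = -9 + (w - 5*v) = -9 + w - 5*v)
((-1928 - 1*(-8196)) + 18524) + K(-6, u(9, 5)) = ((-1928 - 1*(-8196)) + 18524) + (-9 + 2*9² - 5*(-6)) = ((-1928 + 8196) + 18524) + (-9 + 2*81 + 30) = (6268 + 18524) + (-9 + 162 + 30) = 24792 + 183 = 24975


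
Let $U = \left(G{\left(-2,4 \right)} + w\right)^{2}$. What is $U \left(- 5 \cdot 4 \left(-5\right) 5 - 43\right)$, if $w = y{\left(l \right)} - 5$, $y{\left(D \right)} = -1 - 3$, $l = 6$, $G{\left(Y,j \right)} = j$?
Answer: $11425$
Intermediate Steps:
$y{\left(D \right)} = -4$ ($y{\left(D \right)} = -1 - 3 = -4$)
$w = -9$ ($w = -4 - 5 = -9$)
$U = 25$ ($U = \left(4 - 9\right)^{2} = \left(-5\right)^{2} = 25$)
$U \left(- 5 \cdot 4 \left(-5\right) 5 - 43\right) = 25 \left(- 5 \cdot 4 \left(-5\right) 5 - 43\right) = 25 \left(- 5 \left(\left(-20\right) 5\right) - 43\right) = 25 \left(\left(-5\right) \left(-100\right) - 43\right) = 25 \left(500 - 43\right) = 25 \cdot 457 = 11425$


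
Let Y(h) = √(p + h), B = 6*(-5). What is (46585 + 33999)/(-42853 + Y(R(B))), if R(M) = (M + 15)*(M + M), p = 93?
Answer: -431658269/229547327 - 10073*√993/229547327 ≈ -1.8819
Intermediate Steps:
B = -30
R(M) = 2*M*(15 + M) (R(M) = (15 + M)*(2*M) = 2*M*(15 + M))
Y(h) = √(93 + h)
(46585 + 33999)/(-42853 + Y(R(B))) = (46585 + 33999)/(-42853 + √(93 + 2*(-30)*(15 - 30))) = 80584/(-42853 + √(93 + 2*(-30)*(-15))) = 80584/(-42853 + √(93 + 900)) = 80584/(-42853 + √993)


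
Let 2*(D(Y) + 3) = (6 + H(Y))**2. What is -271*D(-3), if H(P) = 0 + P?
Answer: -813/2 ≈ -406.50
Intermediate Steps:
H(P) = P
D(Y) = -3 + (6 + Y)**2/2
-271*D(-3) = -271*(-3 + (6 - 3)**2/2) = -271*(-3 + (1/2)*3**2) = -271*(-3 + (1/2)*9) = -271*(-3 + 9/2) = -271*3/2 = -813/2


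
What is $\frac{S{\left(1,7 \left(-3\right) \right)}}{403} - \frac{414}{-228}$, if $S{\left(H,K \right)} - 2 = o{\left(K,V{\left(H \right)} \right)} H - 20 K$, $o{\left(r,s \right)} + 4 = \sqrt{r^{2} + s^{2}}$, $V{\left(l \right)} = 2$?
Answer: $\frac{43691}{15314} + \frac{\sqrt{445}}{403} \approx 2.9054$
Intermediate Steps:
$o{\left(r,s \right)} = -4 + \sqrt{r^{2} + s^{2}}$
$S{\left(H,K \right)} = 2 - 20 K + H \left(-4 + \sqrt{4 + K^{2}}\right)$ ($S{\left(H,K \right)} = 2 + \left(\left(-4 + \sqrt{K^{2} + 2^{2}}\right) H - 20 K\right) = 2 + \left(\left(-4 + \sqrt{K^{2} + 4}\right) H - 20 K\right) = 2 + \left(\left(-4 + \sqrt{4 + K^{2}}\right) H - 20 K\right) = 2 + \left(H \left(-4 + \sqrt{4 + K^{2}}\right) - 20 K\right) = 2 + \left(- 20 K + H \left(-4 + \sqrt{4 + K^{2}}\right)\right) = 2 - 20 K + H \left(-4 + \sqrt{4 + K^{2}}\right)$)
$\frac{S{\left(1,7 \left(-3\right) \right)}}{403} - \frac{414}{-228} = \frac{2 - 20 \cdot 7 \left(-3\right) + 1 \left(-4 + \sqrt{4 + \left(7 \left(-3\right)\right)^{2}}\right)}{403} - \frac{414}{-228} = \left(2 - -420 + 1 \left(-4 + \sqrt{4 + \left(-21\right)^{2}}\right)\right) \frac{1}{403} - - \frac{69}{38} = \left(2 + 420 + 1 \left(-4 + \sqrt{4 + 441}\right)\right) \frac{1}{403} + \frac{69}{38} = \left(2 + 420 + 1 \left(-4 + \sqrt{445}\right)\right) \frac{1}{403} + \frac{69}{38} = \left(2 + 420 - \left(4 - \sqrt{445}\right)\right) \frac{1}{403} + \frac{69}{38} = \left(418 + \sqrt{445}\right) \frac{1}{403} + \frac{69}{38} = \left(\frac{418}{403} + \frac{\sqrt{445}}{403}\right) + \frac{69}{38} = \frac{43691}{15314} + \frac{\sqrt{445}}{403}$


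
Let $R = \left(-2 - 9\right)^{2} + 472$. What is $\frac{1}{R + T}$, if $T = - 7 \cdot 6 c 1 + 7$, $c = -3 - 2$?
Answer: $\frac{1}{810} \approx 0.0012346$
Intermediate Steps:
$c = -5$
$R = 593$ ($R = \left(-11\right)^{2} + 472 = 121 + 472 = 593$)
$T = 217$ ($T = - 7 \cdot 6 \left(-5\right) 1 + 7 = - 7 \left(\left(-30\right) 1\right) + 7 = \left(-7\right) \left(-30\right) + 7 = 210 + 7 = 217$)
$\frac{1}{R + T} = \frac{1}{593 + 217} = \frac{1}{810}$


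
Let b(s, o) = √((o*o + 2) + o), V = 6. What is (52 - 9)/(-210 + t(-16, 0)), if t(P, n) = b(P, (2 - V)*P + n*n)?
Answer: -4515/19969 - 43*√4162/39938 ≈ -0.29556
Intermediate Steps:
b(s, o) = √(2 + o + o²) (b(s, o) = √((o² + 2) + o) = √((2 + o²) + o) = √(2 + o + o²))
t(P, n) = √(2 + n² + (n² - 4*P)² - 4*P) (t(P, n) = √(2 + ((2 - 1*6)*P + n*n) + ((2 - 1*6)*P + n*n)²) = √(2 + ((2 - 6)*P + n²) + ((2 - 6)*P + n²)²) = √(2 + (-4*P + n²) + (-4*P + n²)²) = √(2 + (n² - 4*P) + (n² - 4*P)²) = √(2 + n² + (n² - 4*P)² - 4*P))
(52 - 9)/(-210 + t(-16, 0)) = (52 - 9)/(-210 + √(2 + 0² + (0² - 4*(-16))² - 4*(-16))) = 43/(-210 + √(2 + 0 + (0 + 64)² + 64)) = 43/(-210 + √(2 + 0 + 64² + 64)) = 43/(-210 + √(2 + 0 + 4096 + 64)) = 43/(-210 + √4162)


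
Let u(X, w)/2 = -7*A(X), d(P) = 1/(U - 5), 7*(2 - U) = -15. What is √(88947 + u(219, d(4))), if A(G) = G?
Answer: √85881 ≈ 293.05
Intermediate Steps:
U = 29/7 (U = 2 - ⅐*(-15) = 2 + 15/7 = 29/7 ≈ 4.1429)
d(P) = -7/6 (d(P) = 1/(29/7 - 5) = 1/(-6/7) = -7/6)
u(X, w) = -14*X (u(X, w) = 2*(-7*X) = -14*X)
√(88947 + u(219, d(4))) = √(88947 - 14*219) = √(88947 - 3066) = √85881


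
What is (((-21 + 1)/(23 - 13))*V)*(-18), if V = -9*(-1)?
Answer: 324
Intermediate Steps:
V = 9
(((-21 + 1)/(23 - 13))*V)*(-18) = (((-21 + 1)/(23 - 13))*9)*(-18) = (-20/10*9)*(-18) = (-20*1/10*9)*(-18) = -2*9*(-18) = -18*(-18) = 324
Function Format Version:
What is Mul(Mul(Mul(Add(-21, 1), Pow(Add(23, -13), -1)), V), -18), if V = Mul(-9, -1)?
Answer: 324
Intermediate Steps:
V = 9
Mul(Mul(Mul(Add(-21, 1), Pow(Add(23, -13), -1)), V), -18) = Mul(Mul(Mul(Add(-21, 1), Pow(Add(23, -13), -1)), 9), -18) = Mul(Mul(Mul(-20, Pow(10, -1)), 9), -18) = Mul(Mul(Mul(-20, Rational(1, 10)), 9), -18) = Mul(Mul(-2, 9), -18) = Mul(-18, -18) = 324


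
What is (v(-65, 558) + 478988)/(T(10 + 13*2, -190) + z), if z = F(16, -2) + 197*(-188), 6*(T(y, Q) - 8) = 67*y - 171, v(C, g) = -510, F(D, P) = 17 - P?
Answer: -86996/6661 ≈ -13.061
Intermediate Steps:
T(y, Q) = -41/2 + 67*y/6 (T(y, Q) = 8 + (67*y - 171)/6 = 8 + (-171 + 67*y)/6 = 8 + (-57/2 + 67*y/6) = -41/2 + 67*y/6)
z = -37017 (z = (17 - 1*(-2)) + 197*(-188) = (17 + 2) - 37036 = 19 - 37036 = -37017)
(v(-65, 558) + 478988)/(T(10 + 13*2, -190) + z) = (-510 + 478988)/((-41/2 + 67*(10 + 13*2)/6) - 37017) = 478478/((-41/2 + 67*(10 + 26)/6) - 37017) = 478478/((-41/2 + (67/6)*36) - 37017) = 478478/((-41/2 + 402) - 37017) = 478478/(763/2 - 37017) = 478478/(-73271/2) = 478478*(-2/73271) = -86996/6661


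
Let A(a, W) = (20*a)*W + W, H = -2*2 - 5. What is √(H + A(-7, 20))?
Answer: I*√2789 ≈ 52.811*I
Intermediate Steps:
H = -9 (H = -4 - 5 = -9)
A(a, W) = W + 20*W*a (A(a, W) = 20*W*a + W = W + 20*W*a)
√(H + A(-7, 20)) = √(-9 + 20*(1 + 20*(-7))) = √(-9 + 20*(1 - 140)) = √(-9 + 20*(-139)) = √(-9 - 2780) = √(-2789) = I*√2789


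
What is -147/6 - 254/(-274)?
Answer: -6459/274 ≈ -23.573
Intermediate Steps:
-147/6 - 254/(-274) = -147*⅙ - 254*(-1/274) = -49/2 + 127/137 = -6459/274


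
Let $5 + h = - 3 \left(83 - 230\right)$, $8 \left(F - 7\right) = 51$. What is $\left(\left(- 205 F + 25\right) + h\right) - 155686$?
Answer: $- \frac{1263735}{8} \approx -1.5797 \cdot 10^{5}$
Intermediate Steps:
$F = \frac{107}{8}$ ($F = 7 + \frac{1}{8} \cdot 51 = 7 + \frac{51}{8} = \frac{107}{8} \approx 13.375$)
$h = 436$ ($h = -5 - 3 \left(83 - 230\right) = -5 - -441 = -5 + 441 = 436$)
$\left(\left(- 205 F + 25\right) + h\right) - 155686 = \left(\left(\left(-205\right) \frac{107}{8} + 25\right) + 436\right) - 155686 = \left(\left(- \frac{21935}{8} + 25\right) + 436\right) - 155686 = \left(- \frac{21735}{8} + 436\right) - 155686 = - \frac{18247}{8} - 155686 = - \frac{1263735}{8}$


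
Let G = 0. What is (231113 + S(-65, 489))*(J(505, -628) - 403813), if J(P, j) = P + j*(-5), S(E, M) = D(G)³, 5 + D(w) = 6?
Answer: -92484427152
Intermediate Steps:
D(w) = 1 (D(w) = -5 + 6 = 1)
S(E, M) = 1 (S(E, M) = 1³ = 1)
J(P, j) = P - 5*j
(231113 + S(-65, 489))*(J(505, -628) - 403813) = (231113 + 1)*((505 - 5*(-628)) - 403813) = 231114*((505 + 3140) - 403813) = 231114*(3645 - 403813) = 231114*(-400168) = -92484427152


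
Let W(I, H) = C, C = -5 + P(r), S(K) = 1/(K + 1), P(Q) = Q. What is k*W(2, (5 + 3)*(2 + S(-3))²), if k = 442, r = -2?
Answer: -3094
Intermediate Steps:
S(K) = 1/(1 + K)
C = -7 (C = -5 - 2 = -7)
W(I, H) = -7
k*W(2, (5 + 3)*(2 + S(-3))²) = 442*(-7) = -3094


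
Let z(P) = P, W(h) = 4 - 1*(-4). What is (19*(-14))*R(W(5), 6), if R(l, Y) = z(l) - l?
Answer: 0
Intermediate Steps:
W(h) = 8 (W(h) = 4 + 4 = 8)
R(l, Y) = 0 (R(l, Y) = l - l = 0)
(19*(-14))*R(W(5), 6) = (19*(-14))*0 = -266*0 = 0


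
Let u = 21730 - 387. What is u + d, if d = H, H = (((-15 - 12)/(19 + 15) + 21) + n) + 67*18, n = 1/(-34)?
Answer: 383676/17 ≈ 22569.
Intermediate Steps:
n = -1/34 ≈ -0.029412
H = 20845/17 (H = (((-15 - 12)/(19 + 15) + 21) - 1/34) + 67*18 = ((-27/34 + 21) - 1/34) + 1206 = (687/34 - 1/34) + 1206 = 343/17 + 1206 = 20845/17 ≈ 1226.2)
d = 20845/17 ≈ 1226.2
u = 21343
u + d = 21343 + 20845/17 = 383676/17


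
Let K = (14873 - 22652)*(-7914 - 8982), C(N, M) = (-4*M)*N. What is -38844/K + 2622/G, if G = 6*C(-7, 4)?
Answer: 99708855/25556608 ≈ 3.9015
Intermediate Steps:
C(N, M) = -4*M*N
G = 672 (G = 6*(-4*4*(-7)) = 6*112 = 672)
K = 131433984 (K = -7779*(-16896) = 131433984)
-38844/K + 2622/G = -38844/131433984 + 2622/672 = -38844*1/131433984 + 2622*(1/672) = -1079/3650944 + 437/112 = 99708855/25556608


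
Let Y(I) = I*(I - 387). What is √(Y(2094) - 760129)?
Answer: √2814329 ≈ 1677.6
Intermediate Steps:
Y(I) = I*(-387 + I)
√(Y(2094) - 760129) = √(2094*(-387 + 2094) - 760129) = √(2094*1707 - 760129) = √(3574458 - 760129) = √2814329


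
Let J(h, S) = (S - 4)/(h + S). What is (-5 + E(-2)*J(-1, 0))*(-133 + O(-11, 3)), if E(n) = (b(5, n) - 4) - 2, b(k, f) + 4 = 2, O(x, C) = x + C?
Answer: 5217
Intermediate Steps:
O(x, C) = C + x
J(h, S) = (-4 + S)/(S + h)
b(k, f) = -2 (b(k, f) = -4 + 2 = -2)
E(n) = -8 (E(n) = (-2 - 4) - 2 = -6 - 2 = -8)
(-5 + E(-2)*J(-1, 0))*(-133 + O(-11, 3)) = (-5 - 8*(-4 + 0)/(0 - 1))*(-133 + (3 - 11)) = (-5 - 8*(-4)/(-1))*(-133 - 8) = (-5 - (-8)*(-4))*(-141) = (-5 - 8*4)*(-141) = (-5 - 32)*(-141) = -37*(-141) = 5217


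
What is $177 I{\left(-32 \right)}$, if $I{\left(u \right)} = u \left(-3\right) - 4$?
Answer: $16284$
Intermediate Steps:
$I{\left(u \right)} = -4 - 3 u$ ($I{\left(u \right)} = - 3 u - 4 = -4 - 3 u$)
$177 I{\left(-32 \right)} = 177 \left(-4 - -96\right) = 177 \left(-4 + 96\right) = 177 \cdot 92 = 16284$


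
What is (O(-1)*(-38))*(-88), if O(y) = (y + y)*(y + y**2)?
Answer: 0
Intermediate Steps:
O(y) = 2*y*(y + y**2) (O(y) = (2*y)*(y + y**2) = 2*y*(y + y**2))
(O(-1)*(-38))*(-88) = ((2*(-1)**2*(1 - 1))*(-38))*(-88) = ((2*1*0)*(-38))*(-88) = (0*(-38))*(-88) = 0*(-88) = 0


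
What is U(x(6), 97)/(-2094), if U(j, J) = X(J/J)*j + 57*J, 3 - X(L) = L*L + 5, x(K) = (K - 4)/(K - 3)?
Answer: -5527/2094 ≈ -2.6394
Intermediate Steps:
x(K) = (-4 + K)/(-3 + K)
X(L) = -2 - L² (X(L) = 3 - (L*L + 5) = 3 - (L² + 5) = 3 - (5 + L²) = 3 + (-5 - L²) = -2 - L²)
U(j, J) = -3*j + 57*J (U(j, J) = (-2 - (J/J)²)*j + 57*J = (-2 - 1*1²)*j + 57*J = (-2 - 1*1)*j + 57*J = (-2 - 1)*j + 57*J = -3*j + 57*J)
U(x(6), 97)/(-2094) = (-3*(-4 + 6)/(-3 + 6) + 57*97)/(-2094) = (-3*2/3 + 5529)*(-1/2094) = (-2 + 5529)*(-1/2094) = 5527*(-1/2094) = -5527/2094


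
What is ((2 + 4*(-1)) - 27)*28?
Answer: -812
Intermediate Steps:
((2 + 4*(-1)) - 27)*28 = ((2 - 4) - 27)*28 = (-2 - 27)*28 = -29*28 = -812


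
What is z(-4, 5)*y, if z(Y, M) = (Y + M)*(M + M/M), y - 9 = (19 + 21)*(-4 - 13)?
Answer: -4026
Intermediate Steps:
y = -671 (y = 9 + (19 + 21)*(-4 - 13) = 9 + 40*(-17) = 9 - 680 = -671)
z(Y, M) = (1 + M)*(M + Y) (z(Y, M) = (M + Y)*(M + 1) = (M + Y)*(1 + M) = (1 + M)*(M + Y))
z(-4, 5)*y = (5 - 4 + 5² + 5*(-4))*(-671) = (5 - 4 + 25 - 20)*(-671) = 6*(-671) = -4026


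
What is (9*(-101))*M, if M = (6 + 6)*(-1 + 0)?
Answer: 10908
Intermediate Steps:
M = -12 (M = 12*(-1) = -12)
(9*(-101))*M = (9*(-101))*(-12) = -909*(-12) = 10908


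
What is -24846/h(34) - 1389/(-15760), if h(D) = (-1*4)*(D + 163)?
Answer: 498309/15760 ≈ 31.619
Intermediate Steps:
h(D) = -652 - 4*D (h(D) = -4*(163 + D) = -652 - 4*D)
-24846/h(34) - 1389/(-15760) = -24846/(-652 - 4*34) - 1389/(-15760) = -24846/(-652 - 136) - 1389*(-1/15760) = -24846/(-788) + 1389/15760 = -24846*(-1/788) + 1389/15760 = 12423/394 + 1389/15760 = 498309/15760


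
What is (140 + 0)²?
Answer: 19600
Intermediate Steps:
(140 + 0)² = 140² = 19600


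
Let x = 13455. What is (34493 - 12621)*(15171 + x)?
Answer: 626107872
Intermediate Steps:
(34493 - 12621)*(15171 + x) = (34493 - 12621)*(15171 + 13455) = 21872*28626 = 626107872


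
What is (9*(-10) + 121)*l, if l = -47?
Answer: -1457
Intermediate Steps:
(9*(-10) + 121)*l = (9*(-10) + 121)*(-47) = (-90 + 121)*(-47) = 31*(-47) = -1457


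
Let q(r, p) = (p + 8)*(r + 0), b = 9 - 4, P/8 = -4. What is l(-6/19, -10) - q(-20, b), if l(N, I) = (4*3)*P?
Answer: -124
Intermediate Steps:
P = -32 (P = 8*(-4) = -32)
b = 5
l(N, I) = -384 (l(N, I) = (4*3)*(-32) = 12*(-32) = -384)
q(r, p) = r*(8 + p) (q(r, p) = (8 + p)*r = r*(8 + p))
l(-6/19, -10) - q(-20, b) = -384 - (-20)*(8 + 5) = -384 - (-20)*13 = -384 - 1*(-260) = -384 + 260 = -124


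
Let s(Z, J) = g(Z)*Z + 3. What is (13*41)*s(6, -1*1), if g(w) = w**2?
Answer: 116727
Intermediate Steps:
s(Z, J) = 3 + Z**3 (s(Z, J) = Z**2*Z + 3 = Z**3 + 3 = 3 + Z**3)
(13*41)*s(6, -1*1) = (13*41)*(3 + 6**3) = 533*(3 + 216) = 533*219 = 116727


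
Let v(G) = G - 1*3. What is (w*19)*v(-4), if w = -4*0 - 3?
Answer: 399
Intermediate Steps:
v(G) = -3 + G (v(G) = G - 3 = -3 + G)
w = -3 (w = 0 - 3 = -3)
(w*19)*v(-4) = (-3*19)*(-3 - 4) = -57*(-7) = 399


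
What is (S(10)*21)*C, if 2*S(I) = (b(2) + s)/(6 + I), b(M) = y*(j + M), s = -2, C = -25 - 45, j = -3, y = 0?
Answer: 735/8 ≈ 91.875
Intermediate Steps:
C = -70
b(M) = 0 (b(M) = 0*(-3 + M) = 0)
S(I) = -1/(6 + I) (S(I) = ((0 - 2)/(6 + I))/2 = (-2/(6 + I))/2 = -1/(6 + I))
(S(10)*21)*C = (-1/(6 + 10)*21)*(-70) = (-1/16*21)*(-70) = (-1*1/16*21)*(-70) = -1/16*21*(-70) = -21/16*(-70) = 735/8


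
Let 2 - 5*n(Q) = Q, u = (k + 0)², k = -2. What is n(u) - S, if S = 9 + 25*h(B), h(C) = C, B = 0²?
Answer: -47/5 ≈ -9.4000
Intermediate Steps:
B = 0
u = 4 (u = (-2 + 0)² = (-2)² = 4)
n(Q) = ⅖ - Q/5
S = 9 (S = 9 + 25*0 = 9 + 0 = 9)
n(u) - S = (⅖ - ⅕*4) - 1*9 = (⅖ - ⅘) - 9 = -⅖ - 9 = -47/5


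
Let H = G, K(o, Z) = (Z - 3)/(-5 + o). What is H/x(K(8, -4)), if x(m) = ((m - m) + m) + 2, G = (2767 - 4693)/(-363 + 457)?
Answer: 2889/47 ≈ 61.468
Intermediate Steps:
G = -963/47 (G = -1926/94 = -1926*1/94 = -963/47 ≈ -20.489)
K(o, Z) = (-3 + Z)/(-5 + o)
H = -963/47 ≈ -20.489
x(m) = 2 + m (x(m) = (0 + m) + 2 = m + 2 = 2 + m)
H/x(K(8, -4)) = -963/(47*(2 + (-3 - 4)/(-5 + 8))) = -963/(47*(2 - 7/3)) = -963/(47*(-⅓)) = -963/47*(-3) = 2889/47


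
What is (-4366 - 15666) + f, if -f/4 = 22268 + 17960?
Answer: -180944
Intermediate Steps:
f = -160912 (f = -4*(22268 + 17960) = -4*40228 = -160912)
(-4366 - 15666) + f = (-4366 - 15666) - 160912 = -20032 - 160912 = -180944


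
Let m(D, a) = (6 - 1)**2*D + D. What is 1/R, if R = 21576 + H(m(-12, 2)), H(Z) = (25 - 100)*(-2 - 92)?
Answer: 1/28626 ≈ 3.4933e-5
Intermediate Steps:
m(D, a) = 26*D (m(D, a) = 5**2*D + D = 25*D + D = 26*D)
H(Z) = 7050 (H(Z) = -75*(-94) = 7050)
R = 28626 (R = 21576 + 7050 = 28626)
1/R = 1/28626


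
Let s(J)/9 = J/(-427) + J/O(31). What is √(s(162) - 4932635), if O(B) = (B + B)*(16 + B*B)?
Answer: I*√824987833508255490122/12932549 ≈ 2221.0*I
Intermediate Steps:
O(B) = 2*B*(16 + B²) (O(B) = (2*B)*(16 + B²) = 2*B*(16 + B²))
s(J) = -541323*J/25865098 (s(J) = 9*(J/(-427) + J/((2*31*(16 + 31²)))) = 9*(J*(-1/427) + J/((2*31*(16 + 961)))) = 9*(-J/427 + J/((2*31*977))) = 9*(-J/427 + J/60574) = 9*(-60147*J/25865098) = -541323*J/25865098)
√(s(162) - 4932635) = √(-541323/25865098*162 - 4932635) = √(-43847163/12932549 - 4932635) = √(-63791587683778/12932549) = I*√824987833508255490122/12932549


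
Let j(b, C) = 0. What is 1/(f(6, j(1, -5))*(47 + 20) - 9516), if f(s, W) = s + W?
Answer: -1/9114 ≈ -0.00010972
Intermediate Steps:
f(s, W) = W + s
1/(f(6, j(1, -5))*(47 + 20) - 9516) = 1/((0 + 6)*(47 + 20) - 9516) = 1/(6*67 - 9516) = 1/(402 - 9516) = 1/(-9114) = -1/9114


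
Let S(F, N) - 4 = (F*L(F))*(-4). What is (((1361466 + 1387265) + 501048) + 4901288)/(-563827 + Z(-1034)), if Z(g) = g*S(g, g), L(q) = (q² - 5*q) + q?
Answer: -8151067/4590066894171 ≈ -1.7758e-6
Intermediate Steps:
L(q) = q² - 4*q
S(F, N) = 4 - 4*F²*(-4 + F) (S(F, N) = 4 + (F*(F*(-4 + F)))*(-4) = 4 + (F²*(-4 + F))*(-4) = 4 - 4*F²*(-4 + F))
Z(g) = g*(4 + 4*g²*(4 - g))
(((1361466 + 1387265) + 501048) + 4901288)/(-563827 + Z(-1034)) = (((1361466 + 1387265) + 501048) + 4901288)/(-563827 - 4*(-1034)*(-1 + (-1034)²*(-4 - 1034))) = ((2748731 + 501048) + 4901288)/(-563827 - 4*(-1034)*(-1 + 1069156*(-1038))) = (3249779 + 4901288)/(-563827 - 4*(-1034)*(-1 - 1109783928)) = 8151067/(-563827 - 4*(-1034)*(-1109783929)) = 8151067/(-563827 - 4590066330344) = 8151067/(-4590066894171) = 8151067*(-1/4590066894171) = -8151067/4590066894171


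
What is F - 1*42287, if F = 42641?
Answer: 354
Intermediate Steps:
F - 1*42287 = 42641 - 1*42287 = 42641 - 42287 = 354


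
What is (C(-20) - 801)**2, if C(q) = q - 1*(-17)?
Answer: 646416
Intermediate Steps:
C(q) = 17 + q (C(q) = q + 17 = 17 + q)
(C(-20) - 801)**2 = ((17 - 20) - 801)**2 = (-3 - 801)**2 = (-804)**2 = 646416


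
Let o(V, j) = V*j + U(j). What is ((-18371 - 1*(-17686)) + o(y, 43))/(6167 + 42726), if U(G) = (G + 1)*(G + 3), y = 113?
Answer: 6198/48893 ≈ 0.12677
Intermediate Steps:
U(G) = (1 + G)*(3 + G)
o(V, j) = 3 + j² + 4*j + V*j (o(V, j) = V*j + (3 + j² + 4*j) = 3 + j² + 4*j + V*j)
((-18371 - 1*(-17686)) + o(y, 43))/(6167 + 42726) = ((-18371 - 1*(-17686)) + (3 + 43² + 4*43 + 113*43))/(6167 + 42726) = ((-18371 + 17686) + (3 + 1849 + 172 + 4859))/48893 = (-685 + 6883)*(1/48893) = 6198*(1/48893) = 6198/48893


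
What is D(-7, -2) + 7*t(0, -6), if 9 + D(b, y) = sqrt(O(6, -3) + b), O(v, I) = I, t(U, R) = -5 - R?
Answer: -2 + I*sqrt(10) ≈ -2.0 + 3.1623*I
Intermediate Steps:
D(b, y) = -9 + sqrt(-3 + b)
D(-7, -2) + 7*t(0, -6) = (-9 + sqrt(-3 - 7)) + 7*(-5 - 1*(-6)) = (-9 + sqrt(-10)) + 7*(-5 + 6) = (-9 + I*sqrt(10)) + 7*1 = (-9 + I*sqrt(10)) + 7 = -2 + I*sqrt(10)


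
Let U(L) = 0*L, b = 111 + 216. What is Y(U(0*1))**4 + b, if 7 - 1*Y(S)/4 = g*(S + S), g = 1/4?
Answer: 614983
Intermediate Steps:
g = 1/4 ≈ 0.25000
b = 327
U(L) = 0
Y(S) = 28 - 2*S (Y(S) = 28 - (S + S) = 28 - 2*S)
Y(U(0*1))**4 + b = (28 - 2*0)**4 + 327 = (28 + 0)**4 + 327 = 28**4 + 327 = 614656 + 327 = 614983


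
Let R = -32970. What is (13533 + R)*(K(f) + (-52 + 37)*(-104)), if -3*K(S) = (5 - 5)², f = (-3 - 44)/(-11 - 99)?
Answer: -30321720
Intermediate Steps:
f = 47/110 (f = -47/(-110) = -47*(-1/110) = 47/110 ≈ 0.42727)
K(S) = 0 (K(S) = -(5 - 5)²/3 = -⅓*0² = -⅓*0 = 0)
(13533 + R)*(K(f) + (-52 + 37)*(-104)) = (13533 - 32970)*(0 + (-52 + 37)*(-104)) = -19437*(0 - 15*(-104)) = -19437*(0 + 1560) = -19437*1560 = -30321720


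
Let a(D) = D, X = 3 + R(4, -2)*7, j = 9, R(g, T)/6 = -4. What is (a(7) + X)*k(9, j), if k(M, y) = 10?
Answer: -1580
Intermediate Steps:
R(g, T) = -24 (R(g, T) = 6*(-4) = -24)
X = -165 (X = 3 - 24*7 = 3 - 168 = -165)
(a(7) + X)*k(9, j) = (7 - 165)*10 = -158*10 = -1580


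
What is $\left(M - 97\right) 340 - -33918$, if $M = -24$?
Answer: $-7222$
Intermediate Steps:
$\left(M - 97\right) 340 - -33918 = \left(-24 - 97\right) 340 - -33918 = \left(-121\right) 340 + 33918 = -41140 + 33918 = -7222$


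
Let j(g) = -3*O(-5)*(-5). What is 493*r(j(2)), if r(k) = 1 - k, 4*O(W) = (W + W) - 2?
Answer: 22678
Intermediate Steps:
O(W) = -1/2 + W/2 (O(W) = ((W + W) - 2)/4 = (2*W - 2)/4 = (-2 + 2*W)/4 = -1/2 + W/2)
j(g) = -45 (j(g) = -3*(-1/2 + (1/2)*(-5))*(-5) = -3*(-1/2 - 5/2)*(-5) = -3*(-3)*(-5) = 9*(-5) = -45)
493*r(j(2)) = 493*(1 - 1*(-45)) = 493*(1 + 45) = 493*46 = 22678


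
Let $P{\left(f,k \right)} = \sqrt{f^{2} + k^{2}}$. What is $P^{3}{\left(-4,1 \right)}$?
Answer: $17 \sqrt{17} \approx 70.093$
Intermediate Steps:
$P^{3}{\left(-4,1 \right)} = \left(\sqrt{\left(-4\right)^{2} + 1^{2}}\right)^{3} = \left(\sqrt{16 + 1}\right)^{3} = \left(\sqrt{17}\right)^{3} = 17 \sqrt{17}$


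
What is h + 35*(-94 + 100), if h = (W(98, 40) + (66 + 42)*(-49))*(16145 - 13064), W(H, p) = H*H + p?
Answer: 13408722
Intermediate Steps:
W(H, p) = p + H² (W(H, p) = H² + p = p + H²)
h = 13408512 (h = ((40 + 98²) + (66 + 42)*(-49))*(16145 - 13064) = ((40 + 9604) + 108*(-49))*3081 = (9644 - 5292)*3081 = 4352*3081 = 13408512)
h + 35*(-94 + 100) = 13408512 + 35*(-94 + 100) = 13408512 + 35*6 = 13408512 + 210 = 13408722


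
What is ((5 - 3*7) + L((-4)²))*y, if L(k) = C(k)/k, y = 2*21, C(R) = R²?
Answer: 0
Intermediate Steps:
y = 42
L(k) = k (L(k) = k²/k = k)
((5 - 3*7) + L((-4)²))*y = ((5 - 3*7) + (-4)²)*42 = ((5 - 21) + 16)*42 = (-16 + 16)*42 = 0*42 = 0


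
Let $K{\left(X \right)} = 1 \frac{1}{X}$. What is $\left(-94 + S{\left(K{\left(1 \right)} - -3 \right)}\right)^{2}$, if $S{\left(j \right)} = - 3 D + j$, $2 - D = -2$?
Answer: $10404$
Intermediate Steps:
$K{\left(X \right)} = \frac{1}{X}$
$D = 4$ ($D = 2 - -2 = 2 + 2 = 4$)
$S{\left(j \right)} = -12 + j$ ($S{\left(j \right)} = \left(-3\right) 4 + j = -12 + j$)
$\left(-94 + S{\left(K{\left(1 \right)} - -3 \right)}\right)^{2} = \left(-94 - \left(9 - 1\right)\right)^{2} = \left(-94 + \left(-12 + \left(1 + 3\right)\right)\right)^{2} = \left(-94 + \left(-12 + 4\right)\right)^{2} = \left(-94 - 8\right)^{2} = \left(-102\right)^{2} = 10404$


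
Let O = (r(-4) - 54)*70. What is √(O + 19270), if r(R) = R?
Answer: 39*√10 ≈ 123.33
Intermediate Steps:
O = -4060 (O = (-4 - 54)*70 = -58*70 = -4060)
√(O + 19270) = √(-4060 + 19270) = √15210 = 39*√10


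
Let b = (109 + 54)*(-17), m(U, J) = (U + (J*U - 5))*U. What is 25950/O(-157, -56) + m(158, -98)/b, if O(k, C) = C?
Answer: 31870619/77588 ≈ 410.77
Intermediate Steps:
m(U, J) = U*(-5 + U + J*U) (m(U, J) = (U + (-5 + J*U))*U = (-5 + U + J*U)*U = U*(-5 + U + J*U))
b = -2771 (b = 163*(-17) = -2771)
25950/O(-157, -56) + m(158, -98)/b = 25950/(-56) + (158*(-5 + 158 - 98*158))/(-2771) = 25950*(-1/56) + (158*(-5 + 158 - 15484))*(-1/2771) = -12975/28 + (158*(-15331))*(-1/2771) = -12975/28 - 2422298*(-1/2771) = -12975/28 + 2422298/2771 = 31870619/77588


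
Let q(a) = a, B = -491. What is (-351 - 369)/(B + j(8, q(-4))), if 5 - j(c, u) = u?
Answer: 360/241 ≈ 1.4938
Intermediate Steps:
j(c, u) = 5 - u
(-351 - 369)/(B + j(8, q(-4))) = (-351 - 369)/(-491 + (5 - 1*(-4))) = -720/(-491 + (5 + 4)) = -720/(-491 + 9) = -720/(-482) = -720*(-1/482) = 360/241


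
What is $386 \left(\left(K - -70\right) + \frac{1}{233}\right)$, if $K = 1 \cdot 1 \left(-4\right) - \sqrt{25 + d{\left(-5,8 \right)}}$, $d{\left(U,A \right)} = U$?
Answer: $\frac{5936294}{233} - 772 \sqrt{5} \approx 23751.0$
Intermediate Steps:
$K = -4 - 2 \sqrt{5}$ ($K = 1 \cdot 1 \left(-4\right) - \sqrt{25 - 5} = 1 \left(-4\right) - \sqrt{20} = -4 - 2 \sqrt{5} \approx -8.4721$)
$386 \left(\left(K - -70\right) + \frac{1}{233}\right) = 386 \left(\left(\left(-4 - 2 \sqrt{5}\right) - -70\right) + \frac{1}{233}\right) = 386 \left(\left(\left(-4 - 2 \sqrt{5}\right) + 70\right) + \frac{1}{233}\right) = 386 \left(\left(66 - 2 \sqrt{5}\right) + \frac{1}{233}\right) = 386 \left(\frac{15379}{233} - 2 \sqrt{5}\right) = \frac{5936294}{233} - 772 \sqrt{5}$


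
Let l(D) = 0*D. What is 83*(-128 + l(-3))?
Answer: -10624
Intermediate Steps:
l(D) = 0
83*(-128 + l(-3)) = 83*(-128 + 0) = 83*(-128) = -10624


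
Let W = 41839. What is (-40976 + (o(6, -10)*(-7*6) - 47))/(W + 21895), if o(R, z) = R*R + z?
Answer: -42115/63734 ≈ -0.66079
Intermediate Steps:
o(R, z) = z + R**2 (o(R, z) = R**2 + z = z + R**2)
(-40976 + (o(6, -10)*(-7*6) - 47))/(W + 21895) = (-40976 + ((-10 + 6**2)*(-7*6) - 47))/(41839 + 21895) = (-40976 + ((-10 + 36)*(-42) - 47))/63734 = (-40976 + (26*(-42) - 47))*(1/63734) = (-40976 + (-1092 - 47))*(1/63734) = (-40976 - 1139)*(1/63734) = -42115*1/63734 = -42115/63734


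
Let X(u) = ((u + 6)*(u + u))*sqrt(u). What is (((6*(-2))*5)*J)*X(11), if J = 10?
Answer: -224400*sqrt(11) ≈ -7.4425e+5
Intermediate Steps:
X(u) = 2*u**(3/2)*(6 + u) (X(u) = ((6 + u)*(2*u))*sqrt(u) = (2*u*(6 + u))*sqrt(u) = 2*u**(3/2)*(6 + u))
(((6*(-2))*5)*J)*X(11) = (((6*(-2))*5)*10)*(2*11**(3/2)*(6 + 11)) = (-12*5*10)*(2*(11*sqrt(11))*17) = (-60*10)*(374*sqrt(11)) = -224400*sqrt(11)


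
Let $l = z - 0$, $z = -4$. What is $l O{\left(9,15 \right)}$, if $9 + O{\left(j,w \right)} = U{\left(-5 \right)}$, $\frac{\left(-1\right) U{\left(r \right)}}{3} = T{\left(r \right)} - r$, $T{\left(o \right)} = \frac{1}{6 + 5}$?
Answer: $\frac{1068}{11} \approx 97.091$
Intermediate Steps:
$T{\left(o \right)} = \frac{1}{11}$
$U{\left(r \right)} = - \frac{3}{11} + 3 r$ ($U{\left(r \right)} = - 3 \left(\frac{1}{11} - r\right) = - \frac{3}{11} + 3 r$)
$O{\left(j,w \right)} = - \frac{267}{11}$ ($O{\left(j,w \right)} = -9 + \left(- \frac{3}{11} + 3 \left(-5\right)\right) = -9 - \frac{168}{11} = - \frac{267}{11}$)
$l = -4$ ($l = -4 - 0 = -4 + 0 = -4$)
$l O{\left(9,15 \right)} = \left(-4\right) \left(- \frac{267}{11}\right) = \frac{1068}{11}$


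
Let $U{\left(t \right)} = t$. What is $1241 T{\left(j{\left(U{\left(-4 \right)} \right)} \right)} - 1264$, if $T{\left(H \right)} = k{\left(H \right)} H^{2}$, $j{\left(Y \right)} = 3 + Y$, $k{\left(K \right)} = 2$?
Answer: $1218$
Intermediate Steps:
$T{\left(H \right)} = 2 H^{2}$
$1241 T{\left(j{\left(U{\left(-4 \right)} \right)} \right)} - 1264 = 1241 \cdot 2 \left(3 - 4\right)^{2} - 1264 = 1241 \cdot 2 \left(-1\right)^{2} - 1264 = 1241 \cdot 2 \cdot 1 - 1264 = 1241 \cdot 2 - 1264 = 2482 - 1264 = 1218$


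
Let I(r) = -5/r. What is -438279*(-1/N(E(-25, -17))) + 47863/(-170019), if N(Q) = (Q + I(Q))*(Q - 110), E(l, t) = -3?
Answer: 223525637827/76848588 ≈ 2908.6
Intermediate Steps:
N(Q) = (-110 + Q)*(Q - 5/Q) (N(Q) = (Q - 5/Q)*(Q - 110) = (Q - 5/Q)*(-110 + Q) = (-110 + Q)*(Q - 5/Q))
-438279*(-1/N(E(-25, -17))) + 47863/(-170019) = -438279*(-1/(-5 + (-3)**2 - 110*(-3) + 550/(-3))) + 47863/(-170019) = -438279*(-1/(-5 + 9 + 330 + 550*(-1/3))) + 47863*(-1/170019) = -438279*(-1/(-5 + 9 + 330 - 550/3)) - 47863/170019 = -438279/((-1*452/3)) - 47863/170019 = -438279/(-452/3) - 47863/170019 = -438279*(-3/452) - 47863/170019 = 1314837/452 - 47863/170019 = 223525637827/76848588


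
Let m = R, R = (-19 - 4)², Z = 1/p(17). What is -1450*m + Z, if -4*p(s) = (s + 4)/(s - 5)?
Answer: -5369366/7 ≈ -7.6705e+5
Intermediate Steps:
p(s) = -(4 + s)/(4*(-5 + s)) (p(s) = -(s + 4)/(4*(s - 5)) = -(4 + s)/(4*(-5 + s)))
Z = -16/7 (Z = 1/((-4 - 1*17)/(4*(-5 + 17))) = 1/((¼)*(-4 - 17)/12) = 1/((¼)*(1/12)*(-21)) = 1/(-7/16) = -16/7 ≈ -2.2857)
R = 529 (R = (-23)² = 529)
m = 529
-1450*m + Z = -1450*529 - 16/7 = -767050 - 16/7 = -5369366/7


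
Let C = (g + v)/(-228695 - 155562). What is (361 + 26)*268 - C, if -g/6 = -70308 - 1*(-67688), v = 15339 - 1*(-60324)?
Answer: 39853690395/384257 ≈ 1.0372e+5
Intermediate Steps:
v = 75663 (v = 15339 + 60324 = 75663)
g = 15720 (g = -6*(-70308 - 1*(-67688)) = -6*(-70308 + 67688) = -6*(-2620) = 15720)
C = -91383/384257 (C = (15720 + 75663)/(-228695 - 155562) = 91383/(-384257) = 91383*(-1/384257) = -91383/384257 ≈ -0.23782)
(361 + 26)*268 - C = (361 + 26)*268 - 1*(-91383/384257) = 387*268 + 91383/384257 = 103716 + 91383/384257 = 39853690395/384257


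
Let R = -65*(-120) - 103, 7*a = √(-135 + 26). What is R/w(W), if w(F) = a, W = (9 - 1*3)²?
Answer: -53879*I*√109/109 ≈ -5160.7*I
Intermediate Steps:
a = I*√109/7 (a = √(-135 + 26)/7 = √(-109)/7 = (I*√109)/7 = I*√109/7 ≈ 1.4915*I)
W = 36 (W = (9 - 3)² = 6² = 36)
w(F) = I*√109/7
R = 7697 (R = 7800 - 103 = 7697)
R/w(W) = 7697/((I*√109/7)) = 7697*(-7*I*√109/109) = -53879*I*√109/109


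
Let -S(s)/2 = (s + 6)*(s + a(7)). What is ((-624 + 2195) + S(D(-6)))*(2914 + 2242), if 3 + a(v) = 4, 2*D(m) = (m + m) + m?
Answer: 7852588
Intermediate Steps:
D(m) = 3*m/2 (D(m) = ((m + m) + m)/2 = (2*m + m)/2 = (3*m)/2 = 3*m/2)
a(v) = 1 (a(v) = -3 + 4 = 1)
S(s) = -2*(1 + s)*(6 + s) (S(s) = -2*(s + 6)*(s + 1) = -2*(6 + s)*(1 + s) = -2*(1 + s)*(6 + s))
((-624 + 2195) + S(D(-6)))*(2914 + 2242) = ((-624 + 2195) + (-12 - 21*(-6) - 2*((3/2)*(-6))²))*(2914 + 2242) = (1571 + (-12 - 14*(-9) - 2*(-9)²))*5156 = (1571 + (-12 + 126 - 2*81))*5156 = (1571 + (-12 + 126 - 162))*5156 = (1571 - 48)*5156 = 1523*5156 = 7852588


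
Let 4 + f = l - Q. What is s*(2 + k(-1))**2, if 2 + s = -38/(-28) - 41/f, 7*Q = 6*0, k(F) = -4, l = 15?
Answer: -1346/77 ≈ -17.481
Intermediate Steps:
Q = 0 (Q = (6*0)/7 = (1/7)*0 = 0)
f = 11 (f = -4 + (15 - 1*0) = -4 + (15 + 0) = -4 + 15 = 11)
s = -673/154 (s = -2 + (-38/(-28) - 41/11) = -2 + (-38*(-1/28) - 41*1/11) = -2 + (19/14 - 41/11) = -2 - 365/154 = -673/154 ≈ -4.3701)
s*(2 + k(-1))**2 = -673*(2 - 4)**2/154 = -673/154*(-2)**2 = -673/154*4 = -1346/77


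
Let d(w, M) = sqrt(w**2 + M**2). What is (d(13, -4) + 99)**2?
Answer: (99 + sqrt(185))**2 ≈ 12679.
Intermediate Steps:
d(w, M) = sqrt(M**2 + w**2)
(d(13, -4) + 99)**2 = (sqrt((-4)**2 + 13**2) + 99)**2 = (sqrt(16 + 169) + 99)**2 = (sqrt(185) + 99)**2 = (99 + sqrt(185))**2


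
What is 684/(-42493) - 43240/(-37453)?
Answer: 1811779468/1591490329 ≈ 1.1384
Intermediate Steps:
684/(-42493) - 43240/(-37453) = 684*(-1/42493) - 43240*(-1/37453) = -684/42493 + 43240/37453 = 1811779468/1591490329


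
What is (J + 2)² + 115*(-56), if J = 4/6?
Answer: -57896/9 ≈ -6432.9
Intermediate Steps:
J = ⅔ (J = 4*(⅙) = ⅔ ≈ 0.66667)
(J + 2)² + 115*(-56) = (⅔ + 2)² + 115*(-56) = (8/3)² - 6440 = 64/9 - 6440 = -57896/9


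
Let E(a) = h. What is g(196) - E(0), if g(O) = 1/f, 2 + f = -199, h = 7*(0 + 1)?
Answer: -1408/201 ≈ -7.0050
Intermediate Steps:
h = 7 (h = 7*1 = 7)
f = -201 (f = -2 - 199 = -201)
E(a) = 7
g(O) = -1/201 (g(O) = 1/(-201) = -1/201)
g(196) - E(0) = -1/201 - 1*7 = -1/201 - 7 = -1408/201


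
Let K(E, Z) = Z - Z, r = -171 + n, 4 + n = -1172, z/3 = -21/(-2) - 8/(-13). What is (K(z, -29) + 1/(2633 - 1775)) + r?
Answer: -1155725/858 ≈ -1347.0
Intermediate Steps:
z = 867/26 (z = 3*(-21/(-2) - 8/(-13)) = 3*(-21*(-½) - 8*(-1/13)) = 3*(21/2 + 8/13) = 3*(289/26) = 867/26 ≈ 33.346)
n = -1176 (n = -4 - 1172 = -1176)
r = -1347 (r = -171 - 1176 = -1347)
K(E, Z) = 0
(K(z, -29) + 1/(2633 - 1775)) + r = (0 + 1/(2633 - 1775)) - 1347 = (0 + 1/858) - 1347 = 1/858 - 1347 = -1155725/858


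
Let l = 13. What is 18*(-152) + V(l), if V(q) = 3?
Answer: -2733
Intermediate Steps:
18*(-152) + V(l) = 18*(-152) + 3 = -2736 + 3 = -2733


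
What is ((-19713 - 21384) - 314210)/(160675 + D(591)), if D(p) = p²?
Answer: -355307/509956 ≈ -0.69674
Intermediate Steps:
((-19713 - 21384) - 314210)/(160675 + D(591)) = ((-19713 - 21384) - 314210)/(160675 + 591²) = (-41097 - 314210)/(160675 + 349281) = -355307/509956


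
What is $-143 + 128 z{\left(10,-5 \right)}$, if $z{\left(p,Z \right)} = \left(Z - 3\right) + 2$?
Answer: $-911$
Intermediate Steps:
$z{\left(p,Z \right)} = -1 + Z$ ($z{\left(p,Z \right)} = \left(-3 + Z\right) + 2 = -1 + Z$)
$-143 + 128 z{\left(10,-5 \right)} = -143 + 128 \left(-1 - 5\right) = -143 + 128 \left(-6\right) = -143 - 768 = -911$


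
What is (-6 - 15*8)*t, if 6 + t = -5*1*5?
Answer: 3906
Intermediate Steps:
t = -31 (t = -6 - 5*1*5 = -6 - 5*5 = -6 - 25 = -31)
(-6 - 15*8)*t = (-6 - 15*8)*(-31) = (-6 - 120)*(-31) = -126*(-31) = 3906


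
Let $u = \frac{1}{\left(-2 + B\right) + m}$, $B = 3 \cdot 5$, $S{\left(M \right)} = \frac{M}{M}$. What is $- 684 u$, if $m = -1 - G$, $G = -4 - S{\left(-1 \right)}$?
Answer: $- \frac{684}{17} \approx -40.235$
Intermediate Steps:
$S{\left(M \right)} = 1$
$G = -5$ ($G = -4 - 1 = -5$)
$B = 15$
$m = 4$ ($m = -1 - -5 = -1 + 5 = 4$)
$u = \frac{1}{17}$ ($u = \frac{1}{\left(-2 + 15\right) + 4} = \frac{1}{13 + 4} = \frac{1}{17} \approx 0.058824$)
$- 684 u = \left(-684\right) \frac{1}{17} = - \frac{684}{17}$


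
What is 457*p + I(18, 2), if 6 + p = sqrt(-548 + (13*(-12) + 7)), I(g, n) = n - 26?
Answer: -2766 + 457*I*sqrt(697) ≈ -2766.0 + 12065.0*I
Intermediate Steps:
I(g, n) = -26 + n
p = -6 + I*sqrt(697) (p = -6 + sqrt(-548 + (13*(-12) + 7)) = -6 + sqrt(-548 + (-156 + 7)) = -6 + sqrt(-548 - 149) = -6 + sqrt(-697) = -6 + I*sqrt(697) ≈ -6.0 + 26.401*I)
457*p + I(18, 2) = 457*(-6 + I*sqrt(697)) + (-26 + 2) = (-2742 + 457*I*sqrt(697)) - 24 = -2766 + 457*I*sqrt(697)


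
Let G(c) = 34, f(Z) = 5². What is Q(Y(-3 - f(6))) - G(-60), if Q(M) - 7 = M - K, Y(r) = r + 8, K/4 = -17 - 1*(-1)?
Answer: 17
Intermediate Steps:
f(Z) = 25
K = -64 (K = 4*(-17 - 1*(-1)) = 4*(-17 + 1) = 4*(-16) = -64)
Y(r) = 8 + r
Q(M) = 71 + M (Q(M) = 7 + (M - 1*(-64)) = 7 + (M + 64) = 7 + (64 + M) = 71 + M)
Q(Y(-3 - f(6))) - G(-60) = (71 + (8 + (-3 - 1*25))) - 1*34 = (71 + (8 + (-3 - 25))) - 34 = (71 + (8 - 28)) - 34 = (71 - 20) - 34 = 51 - 34 = 17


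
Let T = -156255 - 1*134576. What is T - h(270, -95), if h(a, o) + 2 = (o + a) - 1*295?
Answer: -290709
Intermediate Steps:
h(a, o) = -297 + a + o (h(a, o) = -2 + ((o + a) - 1*295) = -2 + ((a + o) - 295) = -2 + (-295 + a + o) = -297 + a + o)
T = -290831 (T = -156255 - 134576 = -290831)
T - h(270, -95) = -290831 - (-297 + 270 - 95) = -290831 - 1*(-122) = -290831 + 122 = -290709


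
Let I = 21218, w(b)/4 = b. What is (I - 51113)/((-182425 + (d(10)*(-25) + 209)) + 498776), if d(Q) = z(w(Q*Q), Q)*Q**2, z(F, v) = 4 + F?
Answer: 5979/138688 ≈ 0.043111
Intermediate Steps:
w(b) = 4*b
d(Q) = Q**2*(4 + 4*Q**2) (d(Q) = (4 + 4*(Q*Q))*Q**2 = (4 + 4*Q**2)*Q**2 = Q**2*(4 + 4*Q**2))
(I - 51113)/((-182425 + (d(10)*(-25) + 209)) + 498776) = (21218 - 51113)/((-182425 + ((4*10**2*(1 + 10**2))*(-25) + 209)) + 498776) = -29895/((-182425 + ((4*100*(1 + 100))*(-25) + 209)) + 498776) = -29895/((-182425 + ((4*100*101)*(-25) + 209)) + 498776) = -29895/((-182425 + (40400*(-25) + 209)) + 498776) = -29895/((-182425 + (-1010000 + 209)) + 498776) = -29895/((-182425 - 1009791) + 498776) = -29895/(-1192216 + 498776) = -29895/(-693440) = -29895*(-1/693440) = 5979/138688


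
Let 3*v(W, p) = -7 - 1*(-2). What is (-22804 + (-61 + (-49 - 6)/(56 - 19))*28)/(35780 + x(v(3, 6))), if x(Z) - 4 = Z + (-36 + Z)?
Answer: -1362726/1983829 ≈ -0.68692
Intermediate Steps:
v(W, p) = -5/3 (v(W, p) = (-7 - 1*(-2))/3 = (-7 + 2)/3 = (⅓)*(-5) = -5/3)
x(Z) = -32 + 2*Z (x(Z) = 4 + (Z + (-36 + Z)) = 4 + (-36 + 2*Z) = -32 + 2*Z)
(-22804 + (-61 + (-49 - 6)/(56 - 19))*28)/(35780 + x(v(3, 6))) = (-22804 + (-61 + (-49 - 6)/(56 - 19))*28)/(35780 + (-32 + 2*(-5/3))) = (-22804 + (-61 - 55/37)*28)/(35780 + (-32 - 10/3)) = (-22804 + (-61 - 55*1/37)*28)/(35780 - 106/3) = (-22804 + (-61 - 55/37)*28)/(107234/3) = (-22804 - 2312/37*28)*(3/107234) = (-22804 - 64736/37)*(3/107234) = -908484/37*3/107234 = -1362726/1983829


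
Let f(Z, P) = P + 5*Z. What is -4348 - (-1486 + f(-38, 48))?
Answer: -2720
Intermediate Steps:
-4348 - (-1486 + f(-38, 48)) = -4348 - (-1486 + (48 + 5*(-38))) = -4348 - (-1486 + (48 - 190)) = -4348 - (-1486 - 142) = -4348 - 1*(-1628) = -4348 + 1628 = -2720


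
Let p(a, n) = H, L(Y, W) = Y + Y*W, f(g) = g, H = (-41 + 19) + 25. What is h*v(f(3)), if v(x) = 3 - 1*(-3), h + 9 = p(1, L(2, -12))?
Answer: -36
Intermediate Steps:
H = 3 (H = -22 + 25 = 3)
L(Y, W) = Y + W*Y
p(a, n) = 3
h = -6 (h = -9 + 3 = -6)
v(x) = 6 (v(x) = 3 + 3 = 6)
h*v(f(3)) = -6*6 = -36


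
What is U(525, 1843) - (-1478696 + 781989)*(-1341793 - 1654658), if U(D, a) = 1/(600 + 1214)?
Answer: -3786994173758597/1814 ≈ -2.0876e+12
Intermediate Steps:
U(D, a) = 1/1814
U(525, 1843) - (-1478696 + 781989)*(-1341793 - 1654658) = 1/1814 - (-1478696 + 781989)*(-1341793 - 1654658) = 1/1814 - (-696707)*(-2996451) = 1/1814 - 1*2087648386857 = 1/1814 - 2087648386857 = -3786994173758597/1814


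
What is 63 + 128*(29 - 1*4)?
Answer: 3263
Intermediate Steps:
63 + 128*(29 - 1*4) = 63 + 128*(29 - 4) = 63 + 128*25 = 63 + 3200 = 3263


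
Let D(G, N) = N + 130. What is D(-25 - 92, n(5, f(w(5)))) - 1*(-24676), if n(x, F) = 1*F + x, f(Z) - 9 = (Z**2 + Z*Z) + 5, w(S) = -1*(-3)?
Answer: 24843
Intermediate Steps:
w(S) = 3
f(Z) = 14 + 2*Z**2 (f(Z) = 9 + ((Z**2 + Z*Z) + 5) = 9 + ((Z**2 + Z**2) + 5) = 9 + (2*Z**2 + 5) = 9 + (5 + 2*Z**2) = 14 + 2*Z**2)
n(x, F) = F + x
D(G, N) = 130 + N
D(-25 - 92, n(5, f(w(5)))) - 1*(-24676) = (130 + ((14 + 2*3**2) + 5)) - 1*(-24676) = (130 + ((14 + 2*9) + 5)) + 24676 = (130 + ((14 + 18) + 5)) + 24676 = (130 + (32 + 5)) + 24676 = (130 + 37) + 24676 = 167 + 24676 = 24843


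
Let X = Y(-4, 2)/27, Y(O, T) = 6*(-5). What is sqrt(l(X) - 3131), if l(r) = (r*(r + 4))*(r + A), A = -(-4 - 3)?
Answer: I*sqrt(2296279)/27 ≈ 56.124*I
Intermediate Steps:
Y(O, T) = -30
X = -10/9 (X = -30/27 = -30*1/27 = -10/9 ≈ -1.1111)
A = 7 (A = -1*(-7) = 7)
l(r) = r*(4 + r)*(7 + r) (l(r) = (r*(r + 4))*(r + 7) = (r*(4 + r))*(7 + r) = r*(4 + r)*(7 + r))
sqrt(l(X) - 3131) = sqrt(-10*(28 + (-10/9)**2 + 11*(-10/9))/9 - 3131) = sqrt(-10*(28 + 100/81 - 110/9)/9 - 3131) = sqrt(-10/9*1378/81 - 3131) = sqrt(-13780/729 - 3131) = sqrt(-2296279/729) = I*sqrt(2296279)/27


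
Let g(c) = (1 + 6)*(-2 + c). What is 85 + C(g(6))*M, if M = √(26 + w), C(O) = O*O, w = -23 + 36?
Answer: 85 + 784*√39 ≈ 4981.1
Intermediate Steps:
g(c) = -14 + 7*c (g(c) = 7*(-2 + c) = -14 + 7*c)
w = 13
C(O) = O²
M = √39 (M = √(26 + 13) = √39 ≈ 6.2450)
85 + C(g(6))*M = 85 + (-14 + 7*6)²*√39 = 85 + (-14 + 42)²*√39 = 85 + 28²*√39 = 85 + 784*√39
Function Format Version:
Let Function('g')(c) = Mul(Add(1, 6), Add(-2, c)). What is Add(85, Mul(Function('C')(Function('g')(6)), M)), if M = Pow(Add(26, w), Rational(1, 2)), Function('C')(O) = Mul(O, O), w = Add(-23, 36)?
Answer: Add(85, Mul(784, Pow(39, Rational(1, 2)))) ≈ 4981.1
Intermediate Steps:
Function('g')(c) = Add(-14, Mul(7, c)) (Function('g')(c) = Mul(7, Add(-2, c)) = Add(-14, Mul(7, c)))
w = 13
Function('C')(O) = Pow(O, 2)
M = Pow(39, Rational(1, 2)) (M = Pow(Add(26, 13), Rational(1, 2)) = Pow(39, Rational(1, 2)) ≈ 6.2450)
Add(85, Mul(Function('C')(Function('g')(6)), M)) = Add(85, Mul(Pow(Add(-14, Mul(7, 6)), 2), Pow(39, Rational(1, 2)))) = Add(85, Mul(Pow(Add(-14, 42), 2), Pow(39, Rational(1, 2)))) = Add(85, Mul(Pow(28, 2), Pow(39, Rational(1, 2)))) = Add(85, Mul(784, Pow(39, Rational(1, 2))))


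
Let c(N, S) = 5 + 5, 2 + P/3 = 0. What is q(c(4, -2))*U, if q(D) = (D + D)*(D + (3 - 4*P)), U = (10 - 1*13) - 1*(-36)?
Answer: 24420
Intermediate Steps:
P = -6 (P = -6 + 3*0 = -6 + 0 = -6)
c(N, S) = 10
U = 33 (U = (10 - 13) + 36 = -3 + 36 = 33)
q(D) = 2*D*(27 + D) (q(D) = (D + D)*(D + (3 - 4*(-6))) = (2*D)*(D + (3 + 24)) = (2*D)*(D + 27) = (2*D)*(27 + D) = 2*D*(27 + D))
q(c(4, -2))*U = (2*10*(27 + 10))*33 = (2*10*37)*33 = 740*33 = 24420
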